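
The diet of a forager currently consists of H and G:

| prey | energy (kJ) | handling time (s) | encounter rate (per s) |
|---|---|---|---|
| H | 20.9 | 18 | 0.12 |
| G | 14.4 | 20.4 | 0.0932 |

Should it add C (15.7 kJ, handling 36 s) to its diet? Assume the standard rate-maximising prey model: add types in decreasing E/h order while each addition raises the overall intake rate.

No

Current rate: (0.12×20.9 + 0.0932×14.4)/(1 + 0.12×18 + 0.0932×20.4) = 0.7607 kJ/s.
Profitability of C: 15.7/36 = 0.4361 kJ/s.
0.4361 < 0.7607, so adding C would lower the average — exclude it.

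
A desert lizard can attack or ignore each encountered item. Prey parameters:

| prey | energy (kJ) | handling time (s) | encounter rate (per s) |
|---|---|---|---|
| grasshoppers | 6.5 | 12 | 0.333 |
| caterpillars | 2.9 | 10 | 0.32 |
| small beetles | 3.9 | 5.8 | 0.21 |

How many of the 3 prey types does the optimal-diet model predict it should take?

2

Profitabilities (E/h, kJ/s): small beetles 0.672, grasshoppers 0.542, caterpillars 0.29. Add prey in this order while the next type's profitability exceeds the intake rate on those already taken.
Rate on top 1: 0.3693. grasshoppers: 0.542 > 0.3693 → include.
Rate on top 2: 0.4801. caterpillars: 0.29 < 0.4801 → exclude; stop.
Optimal diet: small beetles, grasshoppers — 2 of 3 types.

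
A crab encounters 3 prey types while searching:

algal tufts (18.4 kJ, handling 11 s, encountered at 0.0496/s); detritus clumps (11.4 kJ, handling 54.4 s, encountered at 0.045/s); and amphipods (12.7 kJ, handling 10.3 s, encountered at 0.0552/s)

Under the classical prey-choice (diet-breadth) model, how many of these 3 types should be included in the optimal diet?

Profitabilities (E/h, kJ/s): algal tufts 1.67, amphipods 1.23, detritus clumps 0.21. Add prey in this order while the next type's profitability exceeds the intake rate on those already taken.
Rate on top 1: 0.5905. amphipods: 1.23 > 0.5905 → include.
Rate on top 2: 0.7633. detritus clumps: 0.21 < 0.7633 → exclude; stop.
Optimal diet: algal tufts, amphipods — 2 of 3 types.

2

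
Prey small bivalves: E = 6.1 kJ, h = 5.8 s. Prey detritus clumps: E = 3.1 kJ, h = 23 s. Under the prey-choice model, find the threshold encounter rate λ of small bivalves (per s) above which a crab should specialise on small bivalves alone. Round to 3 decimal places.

Drop detritus clumps once their profitability E₂/h₂ falls below the rate achievable on small bivalves alone: E₂/h₂ = λE₁/(1 + λh₁).
Solve for λ: λE₁h₂ = E₂(1 + λh₁) → λ(E₁h₂ − E₂h₁) = E₂ → λ = E₂/(E₁h₂ − E₂h₁).
λ = 3.1/(6.1×23 − 3.1×5.8) = 3.1/122.3 = 0.02534 per s.

0.025 per s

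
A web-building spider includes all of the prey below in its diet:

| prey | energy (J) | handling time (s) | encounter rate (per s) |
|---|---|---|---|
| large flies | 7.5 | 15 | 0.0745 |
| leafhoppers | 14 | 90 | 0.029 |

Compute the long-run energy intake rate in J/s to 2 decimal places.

0.20 J/s

R = (0.0745×7.5 + 0.029×14) / (1 + 0.0745×15 + 0.029×90) = 0.9647/4.728 = 0.2041 J/s.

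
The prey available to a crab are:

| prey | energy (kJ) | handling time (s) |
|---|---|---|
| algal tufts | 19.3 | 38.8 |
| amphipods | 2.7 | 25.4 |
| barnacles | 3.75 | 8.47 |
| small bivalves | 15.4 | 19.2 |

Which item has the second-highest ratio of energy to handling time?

algal tufts

In descending order of E/h:
small bivalves: 15.4/19.2 = 0.802 kJ/s
algal tufts: 19.3/38.8 = 0.497 kJ/s
barnacles: 3.75/8.47 = 0.443 kJ/s
amphipods: 2.7/25.4 = 0.106 kJ/s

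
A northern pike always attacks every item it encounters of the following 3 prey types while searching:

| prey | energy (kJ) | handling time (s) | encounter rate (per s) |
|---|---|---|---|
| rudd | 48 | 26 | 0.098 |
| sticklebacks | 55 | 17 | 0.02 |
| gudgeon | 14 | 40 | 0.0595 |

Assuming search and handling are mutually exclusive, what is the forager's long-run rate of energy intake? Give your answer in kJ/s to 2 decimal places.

Energy encountered per unit search time: 0.098×48 + 0.02×55 + 0.0595×14 = 6.637 kJ/s.
Handling time per unit search time: 0.098×26 + 0.02×17 + 0.0595×40 = 5.268.
Rate = 6.637/(1 + 5.268) = 1.059 kJ/s.

1.06 kJ/s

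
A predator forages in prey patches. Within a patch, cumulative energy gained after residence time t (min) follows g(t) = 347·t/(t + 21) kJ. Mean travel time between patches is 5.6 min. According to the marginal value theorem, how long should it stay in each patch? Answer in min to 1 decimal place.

By the marginal value theorem, leave when the instantaneous gain rate g'(t) equals the habitat-wide average g(t)/(T + t).
g'(t) = 347·21/(t + 21)². Setting 347·21/(t+21)² = 347t/[(t+21)(5.6+t)] gives 21(5.6+t) = t(t+21), so t² = 21×5.6 = 117.6.
t* = √117.6 = 10.84 min.

10.8 min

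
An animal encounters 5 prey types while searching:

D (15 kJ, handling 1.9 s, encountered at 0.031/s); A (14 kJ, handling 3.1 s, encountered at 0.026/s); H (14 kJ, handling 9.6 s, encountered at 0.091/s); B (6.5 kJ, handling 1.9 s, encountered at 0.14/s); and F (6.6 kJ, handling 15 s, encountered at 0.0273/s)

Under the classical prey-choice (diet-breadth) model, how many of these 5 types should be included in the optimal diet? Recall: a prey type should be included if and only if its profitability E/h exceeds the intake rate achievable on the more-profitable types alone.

4

Rank by E/h (kJ/s): D 7.89, A 4.52, B 3.42, H 1.46, F 0.44. Include each in turn until the next type's E/h falls below the running intake rate.
Rate on top 1: 0.4391. A: 4.52 > 0.4391 → include.
Rate on top 2: 0.7275. B: 3.42 > 0.7275 → include.
Rate on top 3: 1.237. H: 1.46 > 1.237 → include.
Rate on top 4: 1.322. F: 0.44 < 1.322 → exclude; stop.
Optimal diet: D, A, B, H — 4 of 5 types.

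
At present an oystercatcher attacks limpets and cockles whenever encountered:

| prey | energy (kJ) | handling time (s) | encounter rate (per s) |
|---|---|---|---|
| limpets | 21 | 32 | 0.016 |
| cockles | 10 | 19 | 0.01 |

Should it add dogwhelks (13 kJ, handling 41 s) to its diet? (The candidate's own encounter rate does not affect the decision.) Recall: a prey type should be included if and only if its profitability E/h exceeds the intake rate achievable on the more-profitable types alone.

Intake rate on the current diet: R = (0.016×21 + 0.01×10) / (1 + 0.016×32 + 0.01×19) = 0.436/1.702 = 0.2562 kJ/s.
Profitability of dogwhelks: 13/41 = 0.3171 kJ/s.
Since 0.3171 > R, including dogwhelks increases the long-run rate.

Yes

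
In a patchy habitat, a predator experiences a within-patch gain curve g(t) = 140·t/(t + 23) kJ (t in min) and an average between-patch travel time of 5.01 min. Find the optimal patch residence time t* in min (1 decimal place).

10.7 min

Optimal t* satisfies g'(t*) = g(t*)/(T + t*).
g'(t) = 140·23/(t + 23)². Setting 140·23/(t+23)² = 140t/[(t+23)(5.01+t)] gives 23(5.01+t) = t(t+23), so t² = 23×5.01 = 115.2.
t* = √115.2 = 10.73 min.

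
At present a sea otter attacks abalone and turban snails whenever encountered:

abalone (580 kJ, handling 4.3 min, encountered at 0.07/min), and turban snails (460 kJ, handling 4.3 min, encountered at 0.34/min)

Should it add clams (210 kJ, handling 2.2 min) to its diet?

On abalone and turban snails alone, R = ΣλE/(1+Σλh) = 197/2.763 = 71.3 kJ/min.
clams: E/h = 210/2.2 = 95.45 kJ/min.
95.45 > 71.3, so adding clams raises the average — include it.

Yes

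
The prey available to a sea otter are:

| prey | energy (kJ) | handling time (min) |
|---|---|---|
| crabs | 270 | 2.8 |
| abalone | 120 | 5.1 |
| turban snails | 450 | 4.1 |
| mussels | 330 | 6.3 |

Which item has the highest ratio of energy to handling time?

turban snails

Profitability E/h (kJ/min): crabs = 270/2.8 = 96.4, abalone = 120/5.1 = 23.5, turban snails = 450/4.1 = 110, mussels = 330/6.3 = 52.4.
Ranked: turban snails > crabs > mussels > abalone.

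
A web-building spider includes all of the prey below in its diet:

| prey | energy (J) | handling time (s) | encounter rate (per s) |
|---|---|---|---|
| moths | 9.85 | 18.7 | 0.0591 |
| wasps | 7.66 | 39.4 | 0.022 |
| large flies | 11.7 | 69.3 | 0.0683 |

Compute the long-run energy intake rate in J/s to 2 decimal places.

0.20 J/s

Energy encountered per unit search time: 0.0591×9.85 + 0.022×7.66 + 0.0683×11.7 = 1.55 J/s.
Handling time per unit search time: 0.0591×18.7 + 0.022×39.4 + 0.0683×69.3 = 6.705.
Rate = 1.55/(1 + 6.705) = 0.2011 J/s.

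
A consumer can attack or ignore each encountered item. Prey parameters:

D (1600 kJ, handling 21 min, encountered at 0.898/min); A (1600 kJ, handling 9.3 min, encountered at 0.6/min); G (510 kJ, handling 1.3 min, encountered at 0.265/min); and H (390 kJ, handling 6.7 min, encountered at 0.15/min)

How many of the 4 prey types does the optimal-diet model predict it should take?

E/h in descending order: G 392, A 172, D 76.2, H 58.2 kJ/min. The optimal diet is the largest prefix of this list for which every included type satisfies E_i/h_i > R on the types above it.
Rate on top 1: 100.5. A: 172 > 100.5 → include.
Rate on top 2: 158.2. D: 76.2 < 158.2 → exclude; stop.
Optimal diet: G, A — 2 of 4 types.

2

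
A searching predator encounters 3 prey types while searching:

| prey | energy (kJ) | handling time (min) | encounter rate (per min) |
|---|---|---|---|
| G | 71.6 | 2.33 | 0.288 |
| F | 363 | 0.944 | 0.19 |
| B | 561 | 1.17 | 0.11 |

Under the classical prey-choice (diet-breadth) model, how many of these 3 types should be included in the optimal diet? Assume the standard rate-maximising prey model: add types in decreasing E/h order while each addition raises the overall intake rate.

2

E/h in descending order: B 479, F 385, G 30.7 kJ/min. The optimal diet is the largest prefix of this list for which every included type satisfies E_i/h_i > R on the types above it.
Rate on top 1: 54.67. F: 385 > 54.67 → include.
Rate on top 2: 99.9. G: 30.7 < 99.9 → exclude; stop.
Optimal diet: B, F — 2 of 3 types.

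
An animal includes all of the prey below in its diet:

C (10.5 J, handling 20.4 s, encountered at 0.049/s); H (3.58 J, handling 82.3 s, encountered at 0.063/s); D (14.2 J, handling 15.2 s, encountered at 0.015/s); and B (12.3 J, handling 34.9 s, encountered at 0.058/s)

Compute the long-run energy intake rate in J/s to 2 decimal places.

Energy encountered per unit search time: 0.049×10.5 + 0.063×3.58 + 0.015×14.2 + 0.058×12.3 = 1.666 J/s.
Handling time per unit search time: 0.049×20.4 + 0.063×82.3 + 0.015×15.2 + 0.058×34.9 = 8.437.
Rate = 1.666/(1 + 8.437) = 0.1766 J/s.

0.18 J/s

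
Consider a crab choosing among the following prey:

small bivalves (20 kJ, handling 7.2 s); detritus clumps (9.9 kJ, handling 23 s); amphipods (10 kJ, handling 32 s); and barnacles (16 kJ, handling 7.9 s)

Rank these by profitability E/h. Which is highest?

small bivalves

In descending order of E/h:
small bivalves: 20/7.2 = 2.78 kJ/s
barnacles: 16/7.9 = 2.03 kJ/s
detritus clumps: 9.9/23 = 0.43 kJ/s
amphipods: 10/32 = 0.312 kJ/s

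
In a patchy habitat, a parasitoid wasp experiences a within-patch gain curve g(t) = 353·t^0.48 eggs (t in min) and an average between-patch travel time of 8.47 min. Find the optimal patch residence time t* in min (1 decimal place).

Maximise g(t)/(T+t): set derivative to zero → g'(t)(T+t) = g(t).
g'(t) = 0.48·353·t^-0.52. Setting 0.48·353·t^-0.52 = 353·t^0.48/(8.47+t) gives 0.48(8.47+t) = t, so 0.52·t = 0.48×8.47.
t* = 0.48×8.47/0.52 = 7.818 min.

7.8 min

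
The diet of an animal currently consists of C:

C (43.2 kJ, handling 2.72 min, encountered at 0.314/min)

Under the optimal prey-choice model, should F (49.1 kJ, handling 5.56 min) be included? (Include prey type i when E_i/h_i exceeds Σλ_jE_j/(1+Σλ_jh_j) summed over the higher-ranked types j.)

Current rate: (0.314×43.2)/(1 + 0.314×2.72) = 7.316 kJ/min.
F: E/h = 49.1/5.56 = 8.831 kJ/min.
Since 8.831 > R, including F increases the long-run rate.

Yes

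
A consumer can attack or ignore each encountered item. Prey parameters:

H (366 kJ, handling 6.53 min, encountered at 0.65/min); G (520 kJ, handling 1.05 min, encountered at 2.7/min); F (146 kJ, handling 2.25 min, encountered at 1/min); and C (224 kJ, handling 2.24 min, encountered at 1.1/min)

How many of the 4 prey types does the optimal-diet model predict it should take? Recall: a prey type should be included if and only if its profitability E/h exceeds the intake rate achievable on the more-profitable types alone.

E/h in descending order: G 495, C 100, F 64.9, H 56 kJ/min. The optimal diet is the largest prefix of this list for which every included type satisfies E_i/h_i > R on the types above it.
Rate on top 1: 366.1. C: 100 < 366.1 → exclude; stop.
Optimal diet: G — 1 of 4 types.

1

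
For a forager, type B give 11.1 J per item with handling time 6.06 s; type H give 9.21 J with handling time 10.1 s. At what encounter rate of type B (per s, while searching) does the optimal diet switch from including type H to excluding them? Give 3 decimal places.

0.164 per s

Drop type H once their profitability E₂/h₂ falls below the rate achievable on type B alone: E₂/h₂ = λE₁/(1 + λh₁).
Solve for λ: λE₁h₂ = E₂(1 + λh₁) → λ(E₁h₂ − E₂h₁) = E₂ → λ = E₂/(E₁h₂ − E₂h₁).
λ = 9.21/(11.1×10.1 − 9.21×6.06) = 9.21/56.3 = 0.1636 per s.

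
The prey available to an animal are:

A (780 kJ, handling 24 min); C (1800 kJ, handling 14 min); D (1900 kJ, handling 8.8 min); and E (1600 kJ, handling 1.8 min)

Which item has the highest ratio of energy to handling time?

E

Profitability E/h (kJ/min): A = 780/24 = 32.5, C = 1800/14 = 129, D = 1900/8.8 = 216, E = 1600/1.8 = 889.
Ranked: E > D > C > A.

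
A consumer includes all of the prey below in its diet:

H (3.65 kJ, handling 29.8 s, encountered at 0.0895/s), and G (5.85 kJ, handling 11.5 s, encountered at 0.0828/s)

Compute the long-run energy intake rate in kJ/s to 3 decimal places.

Energy encountered per unit search time: 0.0895×3.65 + 0.0828×5.85 = 0.8111 kJ/s.
Handling time per unit search time: 0.0895×29.8 + 0.0828×11.5 = 3.619.
Rate = 0.8111/(1 + 3.619) = 0.1756 kJ/s.

0.176 kJ/s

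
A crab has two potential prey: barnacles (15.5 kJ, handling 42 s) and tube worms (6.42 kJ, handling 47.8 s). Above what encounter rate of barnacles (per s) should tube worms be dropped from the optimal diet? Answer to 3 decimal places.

The zero-one rule: include tube worms iff E₂/h₂ > λE₁/(1+λh₁). Equality gives the switch point.
λE₁h₂ = E₂ + λE₂h₁ ⇒ λ = E₂/(E₁h₂ − E₂h₁) = 6.42/(740.9 − 269.6) = 0.01362 per s.

0.014 per s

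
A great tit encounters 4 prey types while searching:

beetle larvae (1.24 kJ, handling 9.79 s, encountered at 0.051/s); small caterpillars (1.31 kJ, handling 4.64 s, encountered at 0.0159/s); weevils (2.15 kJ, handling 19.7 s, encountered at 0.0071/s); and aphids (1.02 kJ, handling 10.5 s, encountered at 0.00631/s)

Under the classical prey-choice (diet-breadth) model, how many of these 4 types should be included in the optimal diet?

4

Rank by E/h (kJ/s): small caterpillars 0.282, beetle larvae 0.127, weevils 0.109, aphids 0.0971. Include each in turn until the next type's E/h falls below the running intake rate.
Rate on top 1: 0.0194. beetle larvae: 0.127 > 0.0194 → include.
Rate on top 2: 0.05344. weevils: 0.109 > 0.05344 → include.
Rate on top 3: 0.05799. aphids: 0.0971 > 0.05799 → include.
Optimal diet: small caterpillars, beetle larvae, weevils, aphids — 4 of 4 types.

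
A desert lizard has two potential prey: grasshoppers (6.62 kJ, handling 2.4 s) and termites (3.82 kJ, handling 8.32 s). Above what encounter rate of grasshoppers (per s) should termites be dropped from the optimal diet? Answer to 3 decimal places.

Drop termites once their profitability E₂/h₂ falls below the rate achievable on grasshoppers alone: E₂/h₂ = λE₁/(1 + λh₁).
Solve for λ: λE₁h₂ = E₂(1 + λh₁) → λ(E₁h₂ − E₂h₁) = E₂ → λ = E₂/(E₁h₂ − E₂h₁).
λ = 3.82/(6.62×8.32 − 3.82×2.4) = 3.82/45.91 = 0.08321 per s.

0.083 per s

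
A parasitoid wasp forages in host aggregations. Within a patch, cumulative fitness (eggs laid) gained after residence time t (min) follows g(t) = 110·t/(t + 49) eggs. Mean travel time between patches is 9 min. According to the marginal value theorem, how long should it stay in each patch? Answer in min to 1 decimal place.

Optimal t* satisfies g'(t*) = g(t*)/(T + t*).
g'(t) = 110·49/(t + 49)². Setting 110·49/(t+49)² = 110t/[(t+49)(9+t)] gives 49(9+t) = t(t+49), so t² = 49×9 = 441.
t* = √441 = 21 min.

21.0 min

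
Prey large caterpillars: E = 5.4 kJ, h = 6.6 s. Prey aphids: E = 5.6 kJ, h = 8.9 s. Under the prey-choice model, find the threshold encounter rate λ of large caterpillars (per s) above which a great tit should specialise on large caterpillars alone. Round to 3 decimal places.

0.505 per s

At the threshold, the rate on large caterpillars alone equals the profitability of aphids: λ·5.4/(1 + λ·6.6) = 5.6/8.9 = 0.6292.
Rearranging, λ(5.4 − 0.6292×6.6) = 0.6292, so λ = 0.6292/1.247 = 0.5045 per s.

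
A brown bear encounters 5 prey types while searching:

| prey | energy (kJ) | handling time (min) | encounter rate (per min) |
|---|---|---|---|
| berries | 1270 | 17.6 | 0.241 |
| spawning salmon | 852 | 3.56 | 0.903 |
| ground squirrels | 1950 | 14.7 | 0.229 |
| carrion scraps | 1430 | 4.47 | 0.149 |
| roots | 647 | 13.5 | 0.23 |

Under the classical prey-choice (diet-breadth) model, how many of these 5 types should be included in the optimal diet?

2

Rank by E/h (kJ/min): carrion scraps 320, spawning salmon 239, ground squirrels 133, berries 72.2, roots 47.9. Include each in turn until the next type's E/h falls below the running intake rate.
Rate on top 1: 127.9. spawning salmon: 239 > 127.9 → include.
Rate on top 2: 201.3. ground squirrels: 133 < 201.3 → exclude; stop.
Optimal diet: carrion scraps, spawning salmon — 2 of 5 types.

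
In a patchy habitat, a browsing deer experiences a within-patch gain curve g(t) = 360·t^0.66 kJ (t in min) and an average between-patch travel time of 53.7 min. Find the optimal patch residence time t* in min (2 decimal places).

104.24 min

Maximise g(t)/(T+t): set derivative to zero → g'(t)(T+t) = g(t).
g'(t) = 0.66·360·t^-0.34. Setting 0.66·360·t^-0.34 = 360·t^0.66/(53.7+t) gives 0.66(53.7+t) = t, so 0.34·t = 0.66×53.7.
t* = 0.66×53.7/0.34 = 104.2 min.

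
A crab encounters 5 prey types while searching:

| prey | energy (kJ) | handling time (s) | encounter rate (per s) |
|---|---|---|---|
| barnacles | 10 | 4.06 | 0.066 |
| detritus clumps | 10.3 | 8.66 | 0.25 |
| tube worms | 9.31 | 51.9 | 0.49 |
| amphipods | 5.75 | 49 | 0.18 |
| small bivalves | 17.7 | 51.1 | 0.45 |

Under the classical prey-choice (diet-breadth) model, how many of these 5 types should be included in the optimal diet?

2

Profitabilities (E/h, kJ/s): barnacles 2.46, detritus clumps 1.19, small bivalves 0.346, tube worms 0.179, amphipods 0.117. Add prey in this order while the next type's profitability exceeds the intake rate on those already taken.
Rate on top 1: 0.5205. detritus clumps: 1.19 > 0.5205 → include.
Rate on top 2: 0.9423. small bivalves: 0.346 < 0.9423 → exclude; stop.
Optimal diet: barnacles, detritus clumps — 2 of 5 types.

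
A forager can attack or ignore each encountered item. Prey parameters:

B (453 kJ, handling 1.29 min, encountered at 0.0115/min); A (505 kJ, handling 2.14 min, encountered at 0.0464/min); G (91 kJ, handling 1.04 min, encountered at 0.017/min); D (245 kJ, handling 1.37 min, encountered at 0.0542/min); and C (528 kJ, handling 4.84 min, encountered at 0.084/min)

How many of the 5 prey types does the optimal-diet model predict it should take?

Rank by E/h (kJ/min): B 351, A 236, D 179, C 109, G 87.5. Include each in turn until the next type's E/h falls below the running intake rate.
Rate on top 1: 5.133. A: 236 > 5.133 → include.
Rate on top 2: 25.71. D: 179 > 25.71 → include.
Rate on top 3: 35.28. C: 109 > 35.28 → include.
Rate on top 4: 54.09. G: 87.5 > 54.09 → include.
Optimal diet: B, A, D, C, G — 5 of 5 types.

5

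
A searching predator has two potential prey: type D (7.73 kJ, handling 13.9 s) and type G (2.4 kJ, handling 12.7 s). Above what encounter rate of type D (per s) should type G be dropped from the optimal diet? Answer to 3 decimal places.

0.037 per s

At the threshold, the rate on type D alone equals the profitability of type G: λ·7.73/(1 + λ·13.9) = 2.4/12.7 = 0.189.
Rearranging, λ(7.73 − 0.189×13.9) = 0.189, so λ = 0.189/5.103 = 0.03703 per s.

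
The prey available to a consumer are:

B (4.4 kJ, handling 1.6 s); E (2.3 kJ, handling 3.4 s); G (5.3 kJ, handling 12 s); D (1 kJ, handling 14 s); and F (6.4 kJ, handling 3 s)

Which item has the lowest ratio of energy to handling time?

In descending order of E/h:
B: 4.4/1.6 = 2.75 kJ/s
F: 6.4/3 = 2.13 kJ/s
E: 2.3/3.4 = 0.676 kJ/s
G: 5.3/12 = 0.442 kJ/s
D: 1/14 = 0.0714 kJ/s

D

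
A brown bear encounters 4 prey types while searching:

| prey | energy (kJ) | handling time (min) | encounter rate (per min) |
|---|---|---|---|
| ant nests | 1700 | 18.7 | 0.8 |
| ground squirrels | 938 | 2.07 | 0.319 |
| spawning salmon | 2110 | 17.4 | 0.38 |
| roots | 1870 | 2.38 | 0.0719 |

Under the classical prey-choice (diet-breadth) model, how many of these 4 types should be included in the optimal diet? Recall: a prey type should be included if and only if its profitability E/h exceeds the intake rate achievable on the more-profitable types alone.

2

Rank by E/h (kJ/min): roots 786, ground squirrels 453, spawning salmon 121, ant nests 90.9. Include each in turn until the next type's E/h falls below the running intake rate.
Rate on top 1: 114.8. ground squirrels: 453 > 114.8 → include.
Rate on top 2: 236.8. spawning salmon: 121 < 236.8 → exclude; stop.
Optimal diet: roots, ground squirrels — 2 of 4 types.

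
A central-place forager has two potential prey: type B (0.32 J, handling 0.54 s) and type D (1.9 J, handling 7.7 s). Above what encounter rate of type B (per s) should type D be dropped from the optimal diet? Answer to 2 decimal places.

Drop type D once their profitability E₂/h₂ falls below the rate achievable on type B alone: E₂/h₂ = λE₁/(1 + λh₁).
Solve for λ: λE₁h₂ = E₂(1 + λh₁) → λ(E₁h₂ − E₂h₁) = E₂ → λ = E₂/(E₁h₂ − E₂h₁).
λ = 1.9/(0.32×7.7 − 1.9×0.54) = 1.9/1.438 = 1.321 per s.

1.32 per s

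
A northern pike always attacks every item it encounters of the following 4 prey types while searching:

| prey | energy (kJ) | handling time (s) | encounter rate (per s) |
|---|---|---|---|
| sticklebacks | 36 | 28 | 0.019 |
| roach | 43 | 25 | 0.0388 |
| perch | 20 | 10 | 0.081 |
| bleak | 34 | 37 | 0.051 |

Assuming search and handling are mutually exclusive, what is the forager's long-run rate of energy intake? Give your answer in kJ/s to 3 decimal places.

1.098 kJ/s

R = (0.019×36 + 0.0388×43 + 0.081×20 + 0.051×34) / (1 + 0.019×28 + 0.0388×25 + 0.081×10 + 0.051×37) = 5.706/5.199 = 1.098 kJ/s.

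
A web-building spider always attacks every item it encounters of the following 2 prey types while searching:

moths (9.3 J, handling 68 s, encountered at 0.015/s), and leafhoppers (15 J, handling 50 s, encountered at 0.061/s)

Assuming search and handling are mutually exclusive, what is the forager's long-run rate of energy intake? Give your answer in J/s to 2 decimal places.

0.21 J/s

R = (0.015×9.3 + 0.061×15) / (1 + 0.015×68 + 0.061×50) = 1.054/5.07 = 0.208 J/s.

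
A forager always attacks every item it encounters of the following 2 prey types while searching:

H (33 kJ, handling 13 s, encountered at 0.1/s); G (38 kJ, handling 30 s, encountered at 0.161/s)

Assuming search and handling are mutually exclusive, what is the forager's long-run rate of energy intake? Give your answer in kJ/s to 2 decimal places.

1.32 kJ/s

Energy encountered per unit search time: 0.1×33 + 0.161×38 = 9.418 kJ/s.
Handling time per unit search time: 0.1×13 + 0.161×30 = 6.13.
Rate = 9.418/(1 + 6.13) = 1.321 kJ/s.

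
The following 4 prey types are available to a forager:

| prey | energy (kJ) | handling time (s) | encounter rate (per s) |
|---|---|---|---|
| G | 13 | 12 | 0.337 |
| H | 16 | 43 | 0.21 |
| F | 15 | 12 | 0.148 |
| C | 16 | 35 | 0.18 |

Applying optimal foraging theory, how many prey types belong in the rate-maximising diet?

Profitabilities (E/h, kJ/s): F 1.25, G 1.08, C 0.457, H 0.372. Add prey in this order while the next type's profitability exceeds the intake rate on those already taken.
Rate on top 1: 0.7997. G: 1.08 > 0.7997 → include.
Rate on top 2: 0.9679. C: 0.457 < 0.9679 → exclude; stop.
Optimal diet: F, G — 2 of 4 types.

2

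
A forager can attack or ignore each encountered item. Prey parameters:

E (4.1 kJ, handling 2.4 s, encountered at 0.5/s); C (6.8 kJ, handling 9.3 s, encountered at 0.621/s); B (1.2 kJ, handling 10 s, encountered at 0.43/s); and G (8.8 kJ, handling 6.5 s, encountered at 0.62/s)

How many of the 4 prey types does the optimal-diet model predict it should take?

2

Profitabilities (E/h, kJ/s): E 1.71, G 1.35, C 0.731, B 0.12. Add prey in this order while the next type's profitability exceeds the intake rate on those already taken.
Rate on top 1: 0.9318. G: 1.35 > 0.9318 → include.
Rate on top 2: 1.205. C: 0.731 < 1.205 → exclude; stop.
Optimal diet: E, G — 2 of 4 types.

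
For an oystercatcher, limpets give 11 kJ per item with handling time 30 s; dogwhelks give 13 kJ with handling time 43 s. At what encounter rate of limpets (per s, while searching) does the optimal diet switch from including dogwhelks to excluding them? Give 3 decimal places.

0.157 per s

The zero-one rule: include dogwhelks iff E₂/h₂ > λE₁/(1+λh₁). Equality gives the switch point.
λE₁h₂ = E₂ + λE₂h₁ ⇒ λ = E₂/(E₁h₂ − E₂h₁) = 13/(473 − 390) = 0.1566 per s.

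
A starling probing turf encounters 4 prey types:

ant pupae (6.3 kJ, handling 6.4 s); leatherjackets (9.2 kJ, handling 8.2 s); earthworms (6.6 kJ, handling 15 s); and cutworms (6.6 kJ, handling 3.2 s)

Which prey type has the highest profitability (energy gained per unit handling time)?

cutworms

Profitability E/h (kJ/s): ant pupae = 6.3/6.4 = 0.984, leatherjackets = 9.2/8.2 = 1.12, earthworms = 6.6/15 = 0.44, cutworms = 6.6/3.2 = 2.06.
Ranked: cutworms > leatherjackets > ant pupae > earthworms.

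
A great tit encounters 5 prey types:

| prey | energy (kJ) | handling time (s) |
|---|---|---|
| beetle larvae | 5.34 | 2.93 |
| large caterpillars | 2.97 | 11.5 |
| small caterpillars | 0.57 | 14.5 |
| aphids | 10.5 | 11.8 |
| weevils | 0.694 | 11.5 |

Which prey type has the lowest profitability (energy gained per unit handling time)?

Profitability E/h (kJ/s): beetle larvae = 5.34/2.93 = 1.82, large caterpillars = 2.97/11.5 = 0.258, small caterpillars = 0.57/14.5 = 0.0393, aphids = 10.5/11.8 = 0.89, weevils = 0.694/11.5 = 0.0603.
Ranked: beetle larvae > aphids > large caterpillars > weevils > small caterpillars.

small caterpillars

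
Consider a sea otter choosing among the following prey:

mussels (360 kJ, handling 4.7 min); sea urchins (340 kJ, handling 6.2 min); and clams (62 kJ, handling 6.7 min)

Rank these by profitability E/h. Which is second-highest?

In descending order of E/h:
mussels: 360/4.7 = 76.6 kJ/min
sea urchins: 340/6.2 = 54.8 kJ/min
clams: 62/6.7 = 9.25 kJ/min

sea urchins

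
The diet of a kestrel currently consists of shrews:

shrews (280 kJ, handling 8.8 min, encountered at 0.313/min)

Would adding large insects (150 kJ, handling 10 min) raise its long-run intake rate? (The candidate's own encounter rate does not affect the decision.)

No

On shrews alone, R = ΣλE/(1+Σλh) = 87.64/3.754 = 23.34 kJ/min.
large insects: E/h = 150/10 = 15 kJ/min.
Since 15 < R, time spent handling large insects is better spent searching.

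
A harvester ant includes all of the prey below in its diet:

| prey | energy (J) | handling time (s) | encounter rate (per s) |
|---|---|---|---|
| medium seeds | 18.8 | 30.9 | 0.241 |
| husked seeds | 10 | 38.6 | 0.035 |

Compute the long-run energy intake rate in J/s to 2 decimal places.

R = Σλ_iE_i / (1 + Σλ_ih_i)
Numerator: 0.241×18.8 + 0.035×10 = 4.881
Denominator: 1 + 0.241×30.9 + 0.035×38.6 = 9.798
R = 4.881/9.798 = 0.4981 J/s

0.50 J/s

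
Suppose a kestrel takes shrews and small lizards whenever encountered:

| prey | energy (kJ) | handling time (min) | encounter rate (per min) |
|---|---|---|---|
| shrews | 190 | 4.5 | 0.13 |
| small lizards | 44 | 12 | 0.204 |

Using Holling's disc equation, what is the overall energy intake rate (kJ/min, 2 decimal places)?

Energy encountered per unit search time: 0.13×190 + 0.204×44 = 33.68 kJ/min.
Handling time per unit search time: 0.13×4.5 + 0.204×12 = 3.033.
Rate = 33.68/(1 + 3.033) = 8.35 kJ/min.

8.35 kJ/min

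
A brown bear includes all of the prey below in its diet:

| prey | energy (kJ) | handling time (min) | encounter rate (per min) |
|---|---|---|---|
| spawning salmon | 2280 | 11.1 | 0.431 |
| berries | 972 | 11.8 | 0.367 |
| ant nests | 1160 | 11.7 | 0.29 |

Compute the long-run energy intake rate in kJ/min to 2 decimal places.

R = Σλ_iE_i / (1 + Σλ_ih_i)
Numerator: 0.431×2280 + 0.367×972 + 0.29×1160 = 1676
Denominator: 1 + 0.431×11.1 + 0.367×11.8 + 0.29×11.7 = 13.51
R = 1676/13.51 = 124.1 kJ/min

124.06 kJ/min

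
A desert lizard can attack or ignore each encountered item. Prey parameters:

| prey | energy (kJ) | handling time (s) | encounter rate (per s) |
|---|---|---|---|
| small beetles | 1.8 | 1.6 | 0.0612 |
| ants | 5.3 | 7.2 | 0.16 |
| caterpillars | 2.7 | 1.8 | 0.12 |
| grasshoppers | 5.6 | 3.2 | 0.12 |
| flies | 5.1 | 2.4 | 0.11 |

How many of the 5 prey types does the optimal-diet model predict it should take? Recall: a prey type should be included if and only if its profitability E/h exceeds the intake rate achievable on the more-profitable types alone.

4

Profitabilities (E/h, kJ/s): flies 2.12, grasshoppers 1.75, caterpillars 1.5, small beetles 1.12, ants 0.736. Add prey in this order while the next type's profitability exceeds the intake rate on those already taken.
Rate on top 1: 0.4438. grasshoppers: 1.75 > 0.4438 → include.
Rate on top 2: 0.7482. caterpillars: 1.5 > 0.7482 → include.
Rate on top 3: 0.8353. small beetles: 1.12 > 0.8353 → include.
Rate on top 4: 0.8498. ants: 0.736 < 0.8498 → exclude; stop.
Optimal diet: flies, grasshoppers, caterpillars, small beetles — 4 of 5 types.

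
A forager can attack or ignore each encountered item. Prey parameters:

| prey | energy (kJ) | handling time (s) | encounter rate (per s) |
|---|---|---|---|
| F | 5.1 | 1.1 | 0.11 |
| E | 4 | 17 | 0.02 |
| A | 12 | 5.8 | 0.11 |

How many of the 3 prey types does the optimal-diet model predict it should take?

2

Profitabilities (E/h, kJ/s): F 4.64, A 2.07, E 0.235. Add prey in this order while the next type's profitability exceeds the intake rate on those already taken.
Rate on top 1: 0.5004. A: 2.07 > 0.5004 → include.
Rate on top 2: 1.069. E: 0.235 < 1.069 → exclude; stop.
Optimal diet: F, A — 2 of 3 types.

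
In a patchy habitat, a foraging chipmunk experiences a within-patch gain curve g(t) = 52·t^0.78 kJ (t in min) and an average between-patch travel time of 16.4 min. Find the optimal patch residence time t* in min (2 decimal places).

Maximise g(t)/(T+t): set derivative to zero → g'(t)(T+t) = g(t).
g'(t) = 0.78·52·t^-0.22. Setting 0.78·52·t^-0.22 = 52·t^0.78/(16.4+t) gives 0.78(16.4+t) = t, so 0.22·t = 0.78×16.4.
t* = 0.78×16.4/0.22 = 58.15 min.

58.15 min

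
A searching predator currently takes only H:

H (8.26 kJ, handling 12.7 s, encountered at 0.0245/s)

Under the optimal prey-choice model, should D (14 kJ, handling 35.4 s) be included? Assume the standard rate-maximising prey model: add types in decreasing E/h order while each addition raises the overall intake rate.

Yes

Current rate: (0.0245×8.26)/(1 + 0.0245×12.7) = 0.1543 kJ/s.
D: E/h = 14/35.4 = 0.3955 kJ/s.
Since 0.3955 > R, including D increases the long-run rate.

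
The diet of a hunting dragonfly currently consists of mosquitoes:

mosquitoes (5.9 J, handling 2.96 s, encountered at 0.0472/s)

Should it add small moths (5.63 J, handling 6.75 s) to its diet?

Current rate: (0.0472×5.9)/(1 + 0.0472×2.96) = 0.2443 J/s.
small moths: E/h = 5.63/6.75 = 0.8341 J/s.
Since 0.8341 > R, including small moths increases the long-run rate.

Yes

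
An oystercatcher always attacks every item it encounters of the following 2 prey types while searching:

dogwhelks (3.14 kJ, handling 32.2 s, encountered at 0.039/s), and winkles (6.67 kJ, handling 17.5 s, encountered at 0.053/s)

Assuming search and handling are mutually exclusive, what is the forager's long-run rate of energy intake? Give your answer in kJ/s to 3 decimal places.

R = (0.039×3.14 + 0.053×6.67) / (1 + 0.039×32.2 + 0.053×17.5) = 0.476/3.183 = 0.1495 kJ/s.

0.150 kJ/s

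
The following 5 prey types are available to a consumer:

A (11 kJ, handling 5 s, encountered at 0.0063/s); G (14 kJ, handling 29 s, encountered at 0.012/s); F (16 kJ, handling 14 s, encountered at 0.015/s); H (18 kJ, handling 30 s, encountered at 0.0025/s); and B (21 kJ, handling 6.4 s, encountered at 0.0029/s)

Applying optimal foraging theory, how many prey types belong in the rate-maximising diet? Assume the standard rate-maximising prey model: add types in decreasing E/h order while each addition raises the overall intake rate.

5

Rank by E/h (kJ/s): B 3.28, A 2.2, F 1.14, H 0.6, G 0.483. Include each in turn until the next type's E/h falls below the running intake rate.
Rate on top 1: 0.05979. A: 2.2 > 0.05979 → include.
Rate on top 2: 0.124. F: 1.14 > 0.124 → include.
Rate on top 3: 0.2938. H: 0.6 > 0.2938 → include.
Rate on top 4: 0.311. G: 0.483 > 0.311 → include.
Optimal diet: B, A, F, H, G — 5 of 5 types.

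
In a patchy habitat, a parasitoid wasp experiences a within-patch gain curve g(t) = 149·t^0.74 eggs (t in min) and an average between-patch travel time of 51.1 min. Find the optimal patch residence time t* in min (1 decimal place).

145.4 min

By the marginal value theorem, leave when the instantaneous gain rate g'(t) equals the habitat-wide average g(t)/(T + t).
g'(t) = 0.74·149·t^-0.26. Setting 0.74·149·t^-0.26 = 149·t^0.74/(51.1+t) gives 0.74(51.1+t) = t, so 0.26·t = 0.74×51.1.
t* = 0.74×51.1/0.26 = 145.4 min.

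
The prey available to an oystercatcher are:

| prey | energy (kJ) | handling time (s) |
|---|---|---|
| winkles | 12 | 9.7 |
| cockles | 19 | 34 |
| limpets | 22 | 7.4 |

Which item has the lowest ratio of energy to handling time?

Profitability E/h (kJ/s): winkles = 12/9.7 = 1.24, cockles = 19/34 = 0.559, limpets = 22/7.4 = 2.97.
Ranked: limpets > winkles > cockles.

cockles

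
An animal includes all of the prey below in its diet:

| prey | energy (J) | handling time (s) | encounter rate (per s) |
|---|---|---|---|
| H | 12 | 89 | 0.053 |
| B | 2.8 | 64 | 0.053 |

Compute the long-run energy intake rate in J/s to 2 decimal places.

0.09 J/s

R = Σλ_iE_i / (1 + Σλ_ih_i)
Numerator: 0.053×12 + 0.053×2.8 = 0.7844
Denominator: 1 + 0.053×89 + 0.053×64 = 9.109
R = 0.7844/9.109 = 0.08611 J/s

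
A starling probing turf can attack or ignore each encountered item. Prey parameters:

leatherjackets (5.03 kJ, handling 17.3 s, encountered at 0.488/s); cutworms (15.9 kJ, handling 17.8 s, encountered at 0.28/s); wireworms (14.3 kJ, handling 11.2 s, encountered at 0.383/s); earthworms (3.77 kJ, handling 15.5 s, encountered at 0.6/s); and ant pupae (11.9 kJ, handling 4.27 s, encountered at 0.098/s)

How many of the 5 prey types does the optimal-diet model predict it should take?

Rank by E/h (kJ/s): ant pupae 2.79, wireworms 1.28, cutworms 0.893, leatherjackets 0.291, earthworms 0.243. Include each in turn until the next type's E/h falls below the running intake rate.
Rate on top 1: 0.8222. wireworms: 1.28 > 0.8222 → include.
Rate on top 2: 1.164. cutworms: 0.893 < 1.164 → exclude; stop.
Optimal diet: ant pupae, wireworms — 2 of 5 types.

2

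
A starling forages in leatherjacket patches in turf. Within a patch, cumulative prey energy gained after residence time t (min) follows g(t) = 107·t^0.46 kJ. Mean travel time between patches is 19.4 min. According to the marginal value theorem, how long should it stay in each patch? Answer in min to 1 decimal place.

16.5 min

Maximise g(t)/(T+t): set derivative to zero → g'(t)(T+t) = g(t).
g'(t) = 0.46·107·t^-0.54. Setting 0.46·107·t^-0.54 = 107·t^0.46/(19.4+t) gives 0.46(19.4+t) = t, so 0.54·t = 0.46×19.4.
t* = 0.46×19.4/0.54 = 16.53 min.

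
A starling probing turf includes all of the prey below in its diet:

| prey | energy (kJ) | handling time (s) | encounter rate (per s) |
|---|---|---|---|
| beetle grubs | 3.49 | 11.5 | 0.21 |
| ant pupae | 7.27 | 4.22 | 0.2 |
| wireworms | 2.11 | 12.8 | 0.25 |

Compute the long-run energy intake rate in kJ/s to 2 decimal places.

0.36 kJ/s

R = Σλ_iE_i / (1 + Σλ_ih_i)
Numerator: 0.21×3.49 + 0.2×7.27 + 0.25×2.11 = 2.714
Denominator: 1 + 0.21×11.5 + 0.2×4.22 + 0.25×12.8 = 7.459
R = 2.714/7.459 = 0.3639 kJ/s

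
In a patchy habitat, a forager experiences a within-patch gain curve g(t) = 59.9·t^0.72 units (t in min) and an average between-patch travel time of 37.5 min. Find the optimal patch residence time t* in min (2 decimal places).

By the marginal value theorem, leave when the instantaneous gain rate g'(t) equals the habitat-wide average g(t)/(T + t).
g'(t) = 0.72·59.9·t^-0.28. Setting 0.72·59.9·t^-0.28 = 59.9·t^0.72/(37.5+t) gives 0.72(37.5+t) = t, so 0.28·t = 0.72×37.5.
t* = 0.72×37.5/0.28 = 96.43 min.

96.43 min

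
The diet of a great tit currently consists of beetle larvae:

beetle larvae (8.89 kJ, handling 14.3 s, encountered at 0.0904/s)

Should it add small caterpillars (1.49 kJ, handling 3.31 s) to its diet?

On beetle larvae alone, R = ΣλE/(1+Σλh) = 0.8037/2.293 = 0.3505 kJ/s.
small caterpillars: E/h = 1.49/3.31 = 0.4502 kJ/s.
0.4502 > 0.3505, so adding small caterpillars raises the average — include it.

Yes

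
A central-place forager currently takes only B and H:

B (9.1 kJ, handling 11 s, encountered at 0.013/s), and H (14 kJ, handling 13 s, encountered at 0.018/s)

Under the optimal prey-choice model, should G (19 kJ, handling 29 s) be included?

Yes

Current rate: (0.013×9.1 + 0.018×14)/(1 + 0.013×11 + 0.018×13) = 0.2689 kJ/s.
Profitability of G: 19/29 = 0.6552 kJ/s.
0.6552 > 0.2689, so adding G raises the average — include it.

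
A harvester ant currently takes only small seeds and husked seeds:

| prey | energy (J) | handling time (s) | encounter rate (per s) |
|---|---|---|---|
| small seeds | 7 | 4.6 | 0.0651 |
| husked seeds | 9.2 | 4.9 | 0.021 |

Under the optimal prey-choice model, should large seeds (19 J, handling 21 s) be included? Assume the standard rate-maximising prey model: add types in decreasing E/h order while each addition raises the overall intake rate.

Current rate: (0.0651×7 + 0.021×9.2)/(1 + 0.0651×4.6 + 0.021×4.9) = 0.4627 J/s.
large seeds: E/h = 19/21 = 0.9048 J/s.
Since 0.9048 > R, including large seeds increases the long-run rate.

Yes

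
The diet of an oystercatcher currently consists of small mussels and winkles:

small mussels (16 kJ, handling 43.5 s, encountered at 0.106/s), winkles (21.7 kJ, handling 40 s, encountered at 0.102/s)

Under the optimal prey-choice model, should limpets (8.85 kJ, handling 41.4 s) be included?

On small mussels and winkles alone, R = ΣλE/(1+Σλh) = 3.909/9.691 = 0.4034 kJ/s.
Profitability of limpets: 8.85/41.4 = 0.2138 kJ/s.
Since 0.2138 < R, time spent handling limpets is better spent searching.

No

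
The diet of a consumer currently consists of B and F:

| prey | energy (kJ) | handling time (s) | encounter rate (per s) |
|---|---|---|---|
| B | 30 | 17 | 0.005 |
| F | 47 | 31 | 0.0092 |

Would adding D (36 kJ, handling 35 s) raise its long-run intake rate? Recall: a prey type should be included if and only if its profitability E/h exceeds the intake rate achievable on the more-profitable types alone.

On B and F alone, R = ΣλE/(1+Σλh) = 0.5824/1.37 = 0.425 kJ/s.
D: E/h = 36/35 = 1.029 kJ/s.
1.029 > 0.425, so adding D raises the average — include it.

Yes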